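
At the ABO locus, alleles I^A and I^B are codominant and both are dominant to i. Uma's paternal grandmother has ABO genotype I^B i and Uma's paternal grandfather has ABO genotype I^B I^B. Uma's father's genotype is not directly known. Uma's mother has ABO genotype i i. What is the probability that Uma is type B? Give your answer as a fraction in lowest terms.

Uma's father's ABO genotype from I^B i × I^B I^B: 1/2 I^B I^B, 1/2 I^B i.
Crossing each possibility with the mother i i and summing P(type B): 1/2·1 + 1/2·1/2 = 3/4.

3/4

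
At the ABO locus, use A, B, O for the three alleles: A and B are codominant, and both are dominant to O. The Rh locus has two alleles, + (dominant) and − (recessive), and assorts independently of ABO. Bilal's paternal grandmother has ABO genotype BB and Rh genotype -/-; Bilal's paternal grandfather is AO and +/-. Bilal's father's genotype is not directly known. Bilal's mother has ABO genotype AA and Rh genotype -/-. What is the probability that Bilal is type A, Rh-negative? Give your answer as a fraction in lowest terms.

3/8

Bilal's father's ABO genotype from BB × AO: 1/2 AB, 1/2 BO.
Crossing each possibility with the mother AA and summing P(type A): 1/2·1/2 + 1/2·1/2 = 1/2.
Similarly for Rh via the father's Rh distribution: P(Rh-) = 3/4.
Independent loci: 1/2 × 3/4 = 3/8.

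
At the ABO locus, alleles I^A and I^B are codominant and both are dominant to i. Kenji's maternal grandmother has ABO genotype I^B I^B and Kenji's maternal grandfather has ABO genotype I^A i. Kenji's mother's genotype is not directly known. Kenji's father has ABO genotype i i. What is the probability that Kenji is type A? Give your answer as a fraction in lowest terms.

1/4

Kenji's mother's ABO genotype from I^B I^B × I^A i: 1/2 I^A I^B, 1/2 I^B i.
Crossing each possibility with the father i i and summing P(type A): 1/2·1/2 + 1/2·0 = 1/4.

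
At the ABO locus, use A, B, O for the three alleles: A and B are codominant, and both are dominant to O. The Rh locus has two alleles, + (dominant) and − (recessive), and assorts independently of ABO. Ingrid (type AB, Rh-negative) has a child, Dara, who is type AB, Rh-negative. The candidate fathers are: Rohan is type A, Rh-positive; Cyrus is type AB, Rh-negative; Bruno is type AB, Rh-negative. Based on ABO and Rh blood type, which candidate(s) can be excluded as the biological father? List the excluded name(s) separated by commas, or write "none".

none

A candidate is excluded only if no genotype consistent with his phenotype could produce a type AB, Rh-negative child with a type AB, Rh-negative mother.
Every candidate has at least one consistent genotype combination, so none can be excluded.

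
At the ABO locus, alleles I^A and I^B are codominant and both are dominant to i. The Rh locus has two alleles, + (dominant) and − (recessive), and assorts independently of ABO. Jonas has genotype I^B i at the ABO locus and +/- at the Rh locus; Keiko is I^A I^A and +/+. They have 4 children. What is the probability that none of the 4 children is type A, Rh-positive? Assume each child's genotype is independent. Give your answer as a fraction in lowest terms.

ABO cross I^B i × I^A I^A → 1/2 A, 1/2 AB.
Rh cross +/- × +/+ → 1 Rh+; so P(type A, Rh-positive) = 1/2 × 1 = 1/2 per child.
P(not type A, Rh-positive) = 1/2 for one child; (1/2)^4 = 1/16.

1/16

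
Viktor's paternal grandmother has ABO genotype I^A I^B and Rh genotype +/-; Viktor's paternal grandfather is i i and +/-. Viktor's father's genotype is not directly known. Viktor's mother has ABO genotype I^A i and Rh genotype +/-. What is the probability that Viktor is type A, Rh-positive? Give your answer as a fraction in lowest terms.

3/8

Viktor's father's ABO genotype from I^A I^B × i i: 1/2 I^A i, 1/2 I^B i.
Crossing each possibility with the mother I^A i and summing P(type A): 1/2·3/4 + 1/2·1/4 = 1/2.
Similarly for Rh via the father's Rh distribution: P(Rh+) = 3/4.
Independent loci: 1/2 × 3/4 = 3/8.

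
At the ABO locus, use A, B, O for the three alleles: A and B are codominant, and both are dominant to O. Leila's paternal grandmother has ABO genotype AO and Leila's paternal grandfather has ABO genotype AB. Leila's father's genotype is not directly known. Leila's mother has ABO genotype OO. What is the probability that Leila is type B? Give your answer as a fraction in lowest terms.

Leila's father's ABO genotype from AO × AB: 1/4 AA, 1/4 AB, 1/4 AO, 1/4 BO.
Crossing each possibility with the mother OO and summing P(type B): 1/4·0 + 1/4·1/2 + 1/4·0 + 1/4·1/2 = 1/4.

1/4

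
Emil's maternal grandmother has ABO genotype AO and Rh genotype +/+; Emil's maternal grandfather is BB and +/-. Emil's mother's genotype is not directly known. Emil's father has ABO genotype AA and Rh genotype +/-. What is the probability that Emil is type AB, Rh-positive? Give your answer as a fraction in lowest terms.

Emil's mother's ABO genotype from AO × BB: 1/2 AB, 1/2 BO.
Crossing each possibility with the father AA and summing P(type AB): 1/2·1/2 + 1/2·1/2 = 1/2.
Similarly for Rh via the mother's Rh distribution: P(Rh+) = 7/8.
Independent loci: 1/2 × 7/8 = 7/16.

7/16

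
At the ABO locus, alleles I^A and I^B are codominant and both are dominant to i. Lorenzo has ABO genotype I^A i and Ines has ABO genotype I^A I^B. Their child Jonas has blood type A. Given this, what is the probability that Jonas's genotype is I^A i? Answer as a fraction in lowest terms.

Cross I^A i × I^A I^B → 1/4 I^A I^A, 1/4 I^A I^B, 1/4 I^A i, 1/4 I^B i.
Type-A genotypes among offspring: I^A I^A (1/4), I^A i (1/4); total 1/2.
P(I^A i | type A) = (1/4) / (1/2) = 1/2.

1/2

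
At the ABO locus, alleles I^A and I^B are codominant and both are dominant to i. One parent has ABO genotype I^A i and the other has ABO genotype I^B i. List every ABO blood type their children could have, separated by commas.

O, A, B, AB

Gametes from I^A i × I^B i give offspring ABO genotypes I^A I^B, I^A i, I^B i, i i, i.e. phenotypes O, A, B, AB.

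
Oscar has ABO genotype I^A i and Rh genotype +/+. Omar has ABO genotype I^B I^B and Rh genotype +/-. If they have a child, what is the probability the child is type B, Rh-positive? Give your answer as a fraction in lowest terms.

ABO cross I^A i × I^B I^B → offspring phenotypes: 1/2 B, 1/2 AB.
Rh cross +/+ × +/- → 1 Rh+.
Independent loci: P(type B, Rh-positive) = 1/2 × 1 = 1/2.

1/2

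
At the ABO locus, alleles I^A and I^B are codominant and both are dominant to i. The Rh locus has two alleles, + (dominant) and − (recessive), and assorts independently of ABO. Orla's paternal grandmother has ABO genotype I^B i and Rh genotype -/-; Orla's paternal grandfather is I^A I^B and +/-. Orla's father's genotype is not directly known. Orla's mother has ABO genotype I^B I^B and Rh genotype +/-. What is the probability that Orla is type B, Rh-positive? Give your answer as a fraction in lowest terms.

Orla's father's ABO genotype from I^B i × I^A I^B: 1/4 I^A I^B, 1/4 I^A i, 1/4 I^B I^B, 1/4 I^B i.
Crossing each possibility with the mother I^B I^B and summing P(type B): 1/4·1/2 + 1/4·1/2 + 1/4·1 + 1/4·1 = 3/4.
Similarly for Rh via the father's Rh distribution: P(Rh+) = 5/8.
Independent loci: 3/4 × 5/8 = 15/32.

15/32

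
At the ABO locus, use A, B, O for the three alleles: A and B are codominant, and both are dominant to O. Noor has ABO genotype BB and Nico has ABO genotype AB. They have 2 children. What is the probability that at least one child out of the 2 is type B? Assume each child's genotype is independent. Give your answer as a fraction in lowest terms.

ABO cross BB × AB → 1/2 B, 1/2 AB.
So P(type B) = 1/2 per child.
P(none) = (1/2)^2 = 1/4; P(at least one) = 1 − 1/4 = 3/4.

3/4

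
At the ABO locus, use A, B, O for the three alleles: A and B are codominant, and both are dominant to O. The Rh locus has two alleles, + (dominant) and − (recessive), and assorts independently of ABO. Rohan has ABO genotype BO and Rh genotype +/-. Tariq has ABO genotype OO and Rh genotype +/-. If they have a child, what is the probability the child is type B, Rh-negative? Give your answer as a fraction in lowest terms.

1/8

ABO cross BO × OO → offspring phenotypes: 1/2 O, 1/2 B.
Rh cross +/- × +/- → 3/4 Rh+, 1/4 Rh-.
Independent loci: P(type B, Rh-negative) = 1/2 × 1/4 = 1/8.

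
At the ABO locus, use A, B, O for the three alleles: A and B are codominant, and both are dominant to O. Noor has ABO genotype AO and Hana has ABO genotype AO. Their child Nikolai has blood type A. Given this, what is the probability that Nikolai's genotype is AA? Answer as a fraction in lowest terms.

Cross AO × AO → 1/4 AA, 1/2 AO, 1/4 OO.
Type-A genotypes among offspring: AA (1/4), AO (1/2); total 3/4.
P(AA | type A) = (1/4) / (3/4) = 1/3.

1/3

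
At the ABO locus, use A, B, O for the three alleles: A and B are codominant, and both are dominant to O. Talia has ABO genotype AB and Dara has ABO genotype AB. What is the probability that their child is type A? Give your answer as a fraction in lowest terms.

1/4

ABO cross AB × AB → offspring phenotypes: 1/4 A, 1/4 B, 1/2 AB.
So P(type A) = 1/4.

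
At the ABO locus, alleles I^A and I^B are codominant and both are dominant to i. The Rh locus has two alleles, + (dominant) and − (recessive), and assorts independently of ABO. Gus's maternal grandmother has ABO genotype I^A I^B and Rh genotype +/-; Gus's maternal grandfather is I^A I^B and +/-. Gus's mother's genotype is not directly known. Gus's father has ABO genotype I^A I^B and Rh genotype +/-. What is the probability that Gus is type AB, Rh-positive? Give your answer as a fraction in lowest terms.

Gus's mother's ABO genotype from I^A I^B × I^A I^B: 1/4 I^A I^A, 1/2 I^A I^B, 1/4 I^B I^B.
Crossing each possibility with the father I^A I^B and summing P(type AB): 1/4·1/2 + 1/2·1/2 + 1/4·1/2 = 1/2.
Similarly for Rh via the mother's Rh distribution: P(Rh+) = 3/4.
Independent loci: 1/2 × 3/4 = 3/8.

3/8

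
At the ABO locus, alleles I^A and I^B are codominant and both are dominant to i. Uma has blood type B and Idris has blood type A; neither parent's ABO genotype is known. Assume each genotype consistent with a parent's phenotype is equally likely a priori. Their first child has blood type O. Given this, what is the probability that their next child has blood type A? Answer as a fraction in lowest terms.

1/4

Possible genotypes: Uma ∈ {I^B I^B, I^B i}; Idris ∈ {I^A I^A, I^A i}.
Weight each parental genotype pair by prior × P(type-O child):
  I^B i × I^A i: posterior weight 1; P(next child type A) = 1/4.
Weighted sum = 1/4.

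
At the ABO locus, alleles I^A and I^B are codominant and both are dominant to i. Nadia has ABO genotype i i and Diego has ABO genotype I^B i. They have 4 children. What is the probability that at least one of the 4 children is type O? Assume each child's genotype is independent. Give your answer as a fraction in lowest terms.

ABO cross i i × I^B i → 1/2 O, 1/2 B.
So P(type O) = 1/2 per child.
P(none) = (1/2)^4 = 1/16; P(at least one) = 1 − 1/16 = 15/16.

15/16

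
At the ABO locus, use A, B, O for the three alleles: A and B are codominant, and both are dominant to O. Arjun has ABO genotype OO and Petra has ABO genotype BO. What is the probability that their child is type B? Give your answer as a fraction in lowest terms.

ABO cross OO × BO → offspring phenotypes: 1/2 O, 1/2 B.
So P(type B) = 1/2.

1/2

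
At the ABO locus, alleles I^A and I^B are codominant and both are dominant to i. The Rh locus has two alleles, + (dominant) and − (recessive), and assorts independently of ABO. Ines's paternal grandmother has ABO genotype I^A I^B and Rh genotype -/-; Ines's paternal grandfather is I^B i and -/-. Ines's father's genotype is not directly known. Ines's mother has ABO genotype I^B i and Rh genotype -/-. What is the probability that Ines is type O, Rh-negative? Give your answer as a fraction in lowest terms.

1/8

Ines's father's ABO genotype from I^A I^B × I^B i: 1/4 I^A I^B, 1/4 I^A i, 1/4 I^B I^B, 1/4 I^B i.
Crossing each possibility with the mother I^B i and summing P(type O): 1/4·0 + 1/4·1/4 + 1/4·0 + 1/4·1/4 = 1/8.
Similarly for Rh via the father's Rh distribution: P(Rh-) = 1.
Independent loci: 1/8 × 1 = 1/8.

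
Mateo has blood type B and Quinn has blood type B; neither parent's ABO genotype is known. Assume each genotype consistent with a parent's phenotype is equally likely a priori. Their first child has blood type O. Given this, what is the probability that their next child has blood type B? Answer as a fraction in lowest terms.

3/4

Possible genotypes: Mateo ∈ {BB, BO}; Quinn ∈ {BB, BO}.
Weight each parental genotype pair by prior × P(type-O child):
  BO × BO: posterior weight 1; P(next child type B) = 3/4.
Weighted sum = 3/4.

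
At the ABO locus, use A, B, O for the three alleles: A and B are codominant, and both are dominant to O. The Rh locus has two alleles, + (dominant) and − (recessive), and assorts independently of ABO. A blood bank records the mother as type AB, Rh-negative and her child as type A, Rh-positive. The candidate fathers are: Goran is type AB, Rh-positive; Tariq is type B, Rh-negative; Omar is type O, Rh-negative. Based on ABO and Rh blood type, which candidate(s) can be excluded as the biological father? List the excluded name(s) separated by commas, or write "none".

A candidate is excluded only if no genotype consistent with his phenotype could produce a type A, Rh-positive child with a type AB, Rh-negative mother.
Tariq (type B, Rh-): no genotype consistent with that phenotype can produce a type-A Rh+ child with a type-AB mother.
Omar (type O, Rh-): no genotype consistent with that phenotype can produce a type-A Rh+ child with a type-AB mother.

Tariq, Omar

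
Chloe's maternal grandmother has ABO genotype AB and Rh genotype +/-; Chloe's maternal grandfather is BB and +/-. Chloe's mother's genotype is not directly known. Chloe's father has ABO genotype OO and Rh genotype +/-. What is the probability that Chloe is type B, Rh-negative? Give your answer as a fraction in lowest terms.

3/16

Chloe's mother's ABO genotype from AB × BB: 1/2 AB, 1/2 BB.
Crossing each possibility with the father OO and summing P(type B): 1/2·1/2 + 1/2·1 = 3/4.
Similarly for Rh via the mother's Rh distribution: P(Rh-) = 1/4.
Independent loci: 3/4 × 1/4 = 3/16.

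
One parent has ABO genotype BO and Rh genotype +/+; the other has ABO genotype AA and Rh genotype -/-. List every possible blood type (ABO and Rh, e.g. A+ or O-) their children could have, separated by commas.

A+, AB+

Gametes from BO × AA give offspring ABO genotypes AB, AO, i.e. phenotypes A, AB.
Rh cross +/+ × -/- → phenotypes Rh+.
Combining independently: A+, AB+.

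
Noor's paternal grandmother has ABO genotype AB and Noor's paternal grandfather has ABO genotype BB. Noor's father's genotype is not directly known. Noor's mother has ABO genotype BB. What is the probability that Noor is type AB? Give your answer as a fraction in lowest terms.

1/4

Noor's father's ABO genotype from AB × BB: 1/2 AB, 1/2 BB.
Crossing each possibility with the mother BB and summing P(type AB): 1/2·1/2 + 1/2·0 = 1/4.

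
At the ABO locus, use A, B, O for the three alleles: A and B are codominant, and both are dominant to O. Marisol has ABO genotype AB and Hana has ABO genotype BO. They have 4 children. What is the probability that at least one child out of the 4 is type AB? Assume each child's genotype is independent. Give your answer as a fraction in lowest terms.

175/256

ABO cross AB × BO → 1/4 A, 1/2 B, 1/4 AB.
So P(type AB) = 1/4 per child.
P(none) = (3/4)^4 = 81/256; P(at least one) = 1 − 81/256 = 175/256.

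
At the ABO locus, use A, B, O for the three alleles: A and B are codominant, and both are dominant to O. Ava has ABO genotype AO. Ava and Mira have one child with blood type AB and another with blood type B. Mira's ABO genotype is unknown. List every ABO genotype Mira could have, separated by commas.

AB, BB, BO

For each candidate genotype of Mira, check whether crossing it with AO can produce every observed child phenotype.
  AA → possible child types {A} ✗
  AB → possible child types {A, B, AB} ✓
  AO → possible child types {O, A} ✗
  BB → possible child types {B, AB} ✓
  BO → possible child types {O, A, B, AB} ✓
  OO → possible child types {O, A} ✗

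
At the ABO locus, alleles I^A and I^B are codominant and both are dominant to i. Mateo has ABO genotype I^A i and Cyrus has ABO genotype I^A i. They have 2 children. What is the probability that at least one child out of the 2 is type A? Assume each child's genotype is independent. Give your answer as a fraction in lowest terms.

15/16

ABO cross I^A i × I^A i → 1/4 O, 3/4 A.
So P(type A) = 3/4 per child.
P(none) = (1/4)^2 = 1/16; P(at least one) = 1 − 1/16 = 15/16.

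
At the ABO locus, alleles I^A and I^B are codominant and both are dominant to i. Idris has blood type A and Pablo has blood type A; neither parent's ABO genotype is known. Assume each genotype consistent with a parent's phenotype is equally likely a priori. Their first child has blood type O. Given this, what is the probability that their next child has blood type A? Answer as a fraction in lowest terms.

Possible genotypes: Idris ∈ {I^A I^A, I^A i}; Pablo ∈ {I^A I^A, I^A i}.
Weight each parental genotype pair by prior × P(type-O child):
  I^A i × I^A i: posterior weight 1; P(next child type A) = 3/4.
Weighted sum = 3/4.

3/4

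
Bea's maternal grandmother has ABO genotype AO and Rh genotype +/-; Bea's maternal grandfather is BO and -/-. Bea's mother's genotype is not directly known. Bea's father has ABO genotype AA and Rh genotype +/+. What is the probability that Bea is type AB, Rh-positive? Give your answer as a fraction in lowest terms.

1/4

Bea's mother's ABO genotype from AO × BO: 1/4 AB, 1/4 AO, 1/4 BO, 1/4 OO.
Crossing each possibility with the father AA and summing P(type AB): 1/4·1/2 + 1/4·0 + 1/4·1/2 + 1/4·0 = 1/4.
Similarly for Rh via the mother's Rh distribution: P(Rh+) = 1.
Independent loci: 1/4 × 1 = 1/4.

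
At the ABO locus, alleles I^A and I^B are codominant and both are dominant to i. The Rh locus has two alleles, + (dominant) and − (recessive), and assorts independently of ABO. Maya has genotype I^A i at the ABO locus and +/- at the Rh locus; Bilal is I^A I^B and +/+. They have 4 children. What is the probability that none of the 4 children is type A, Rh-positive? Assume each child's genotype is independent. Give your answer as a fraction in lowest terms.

1/16

ABO cross I^A i × I^A I^B → 1/2 A, 1/4 B, 1/4 AB.
Rh cross +/- × +/+ → 1 Rh+; so P(type A, Rh-positive) = 1/2 × 1 = 1/2 per child.
P(not type A, Rh-positive) = 1/2 for one child; (1/2)^4 = 1/16.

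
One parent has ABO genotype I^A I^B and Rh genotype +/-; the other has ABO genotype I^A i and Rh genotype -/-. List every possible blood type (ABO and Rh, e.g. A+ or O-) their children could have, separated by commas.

Gametes from I^A I^B × I^A i give offspring ABO genotypes I^A I^A, I^A I^B, I^A i, I^B i, i.e. phenotypes A, B, AB.
Rh cross +/- × -/- → phenotypes Rh+, Rh-.
Combining independently: A+, A-, B+, B-, AB+, AB-.

A+, A-, B+, B-, AB+, AB-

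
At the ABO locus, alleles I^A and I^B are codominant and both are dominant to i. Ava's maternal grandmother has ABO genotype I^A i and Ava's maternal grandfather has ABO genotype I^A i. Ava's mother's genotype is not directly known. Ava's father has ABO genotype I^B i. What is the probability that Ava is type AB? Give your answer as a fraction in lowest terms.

1/4

Ava's mother's ABO genotype from I^A i × I^A i: 1/4 I^A I^A, 1/2 I^A i, 1/4 i i.
Crossing each possibility with the father I^B i and summing P(type AB): 1/4·1/2 + 1/2·1/4 + 1/4·0 = 1/4.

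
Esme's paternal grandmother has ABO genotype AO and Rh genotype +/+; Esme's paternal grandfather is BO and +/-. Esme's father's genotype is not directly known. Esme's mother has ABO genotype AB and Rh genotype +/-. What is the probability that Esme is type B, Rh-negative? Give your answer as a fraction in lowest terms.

3/64

Esme's father's ABO genotype from AO × BO: 1/4 AB, 1/4 AO, 1/4 BO, 1/4 OO.
Crossing each possibility with the mother AB and summing P(type B): 1/4·1/4 + 1/4·1/4 + 1/4·1/2 + 1/4·1/2 = 3/8.
Similarly for Rh via the father's Rh distribution: P(Rh-) = 1/8.
Independent loci: 3/8 × 1/8 = 3/64.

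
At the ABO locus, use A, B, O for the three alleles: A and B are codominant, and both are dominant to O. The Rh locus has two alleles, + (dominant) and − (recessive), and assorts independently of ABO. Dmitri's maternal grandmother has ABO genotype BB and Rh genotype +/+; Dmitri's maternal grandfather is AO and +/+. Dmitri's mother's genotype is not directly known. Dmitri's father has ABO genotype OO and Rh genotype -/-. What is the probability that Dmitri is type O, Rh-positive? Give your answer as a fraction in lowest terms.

1/4

Dmitri's mother's ABO genotype from BB × AO: 1/2 AB, 1/2 BO.
Crossing each possibility with the father OO and summing P(type O): 1/2·0 + 1/2·1/2 = 1/4.
Similarly for Rh via the mother's Rh distribution: P(Rh+) = 1.
Independent loci: 1/4 × 1 = 1/4.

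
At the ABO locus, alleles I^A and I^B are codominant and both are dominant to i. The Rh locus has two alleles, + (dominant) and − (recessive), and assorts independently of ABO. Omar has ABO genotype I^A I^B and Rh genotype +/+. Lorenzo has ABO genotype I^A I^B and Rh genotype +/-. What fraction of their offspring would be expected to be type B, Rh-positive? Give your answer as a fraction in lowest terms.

ABO cross I^A I^B × I^A I^B → offspring phenotypes: 1/4 A, 1/4 B, 1/2 AB.
Rh cross +/+ × +/- → 1 Rh+.
Independent loci: P(type B, Rh-positive) = 1/4 × 1 = 1/4.

1/4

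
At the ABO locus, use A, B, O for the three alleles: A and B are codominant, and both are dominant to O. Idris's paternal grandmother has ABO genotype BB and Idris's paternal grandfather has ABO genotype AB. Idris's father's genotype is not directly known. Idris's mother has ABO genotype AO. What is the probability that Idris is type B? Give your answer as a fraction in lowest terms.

Idris's father's ABO genotype from BB × AB: 1/2 AB, 1/2 BB.
Crossing each possibility with the mother AO and summing P(type B): 1/2·1/4 + 1/2·1/2 = 3/8.

3/8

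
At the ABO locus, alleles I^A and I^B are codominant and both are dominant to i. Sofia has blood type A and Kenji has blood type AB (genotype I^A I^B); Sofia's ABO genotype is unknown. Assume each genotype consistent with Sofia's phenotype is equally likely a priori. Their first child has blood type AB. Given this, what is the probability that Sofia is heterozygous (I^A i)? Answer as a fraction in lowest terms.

Possible genotypes: Sofia ∈ {I^A I^A, I^A i}; Kenji ∈ {I^A I^B}.
Weight each parental genotype pair by prior × P(type-AB child):
  I^A I^A × I^A I^B: posterior weight 2/3.
  I^A i × I^A I^B: posterior weight 1/3.
Sum the posterior weight over pairs where Sofia is I^A i: 1/3.

1/3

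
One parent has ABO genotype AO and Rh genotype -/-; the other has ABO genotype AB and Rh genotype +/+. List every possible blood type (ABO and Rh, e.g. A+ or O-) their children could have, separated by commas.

Gametes from AO × AB give offspring ABO genotypes AA, AB, AO, BO, i.e. phenotypes A, B, AB.
Rh cross -/- × +/+ → phenotypes Rh+.
Combining independently: A+, B+, AB+.

A+, B+, AB+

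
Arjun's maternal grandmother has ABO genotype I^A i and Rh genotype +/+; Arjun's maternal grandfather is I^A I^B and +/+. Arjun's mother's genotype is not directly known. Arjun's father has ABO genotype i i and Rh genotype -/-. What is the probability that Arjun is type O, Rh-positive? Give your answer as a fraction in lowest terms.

1/4

Arjun's mother's ABO genotype from I^A i × I^A I^B: 1/4 I^A I^A, 1/4 I^A I^B, 1/4 I^A i, 1/4 I^B i.
Crossing each possibility with the father i i and summing P(type O): 1/4·0 + 1/4·0 + 1/4·1/2 + 1/4·1/2 = 1/4.
Similarly for Rh via the mother's Rh distribution: P(Rh+) = 1.
Independent loci: 1/4 × 1 = 1/4.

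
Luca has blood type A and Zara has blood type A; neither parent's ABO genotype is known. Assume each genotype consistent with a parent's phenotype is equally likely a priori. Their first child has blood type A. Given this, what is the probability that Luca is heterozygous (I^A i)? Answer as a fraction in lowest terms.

Possible genotypes: Luca ∈ {I^A I^A, I^A i}; Zara ∈ {I^A I^A, I^A i}.
Weight each parental genotype pair by prior × P(type-A child):
  I^A I^A × I^A I^A: posterior weight 4/15.
  I^A I^A × I^A i: posterior weight 4/15.
  I^A i × I^A I^A: posterior weight 4/15.
  I^A i × I^A i: posterior weight 1/5.
Sum the posterior weight over pairs where Luca is I^A i: 7/15.

7/15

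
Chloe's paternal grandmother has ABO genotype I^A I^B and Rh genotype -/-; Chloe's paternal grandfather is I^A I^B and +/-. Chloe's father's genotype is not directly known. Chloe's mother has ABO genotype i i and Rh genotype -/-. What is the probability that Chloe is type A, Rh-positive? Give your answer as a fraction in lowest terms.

Chloe's father's ABO genotype from I^A I^B × I^A I^B: 1/4 I^A I^A, 1/2 I^A I^B, 1/4 I^B I^B.
Crossing each possibility with the mother i i and summing P(type A): 1/4·1 + 1/2·1/2 + 1/4·0 = 1/2.
Similarly for Rh via the father's Rh distribution: P(Rh+) = 1/4.
Independent loci: 1/2 × 1/4 = 1/8.

1/8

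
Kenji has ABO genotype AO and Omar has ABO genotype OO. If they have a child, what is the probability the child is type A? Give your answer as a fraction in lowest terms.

1/2

ABO cross AO × OO → offspring phenotypes: 1/2 O, 1/2 A.
So P(type A) = 1/2.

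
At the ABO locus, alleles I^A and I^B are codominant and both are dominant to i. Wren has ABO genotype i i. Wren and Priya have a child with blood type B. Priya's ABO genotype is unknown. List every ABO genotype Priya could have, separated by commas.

For each candidate genotype of Priya, check whether crossing it with i i can produce every observed child phenotype.
  I^A I^A → possible child types {A} ✗
  I^A I^B → possible child types {A, B} ✓
  I^A i → possible child types {O, A} ✗
  I^B I^B → possible child types {B} ✓
  I^B i → possible child types {O, B} ✓
  i i → possible child types {O} ✗

I^A I^B, I^B I^B, I^B i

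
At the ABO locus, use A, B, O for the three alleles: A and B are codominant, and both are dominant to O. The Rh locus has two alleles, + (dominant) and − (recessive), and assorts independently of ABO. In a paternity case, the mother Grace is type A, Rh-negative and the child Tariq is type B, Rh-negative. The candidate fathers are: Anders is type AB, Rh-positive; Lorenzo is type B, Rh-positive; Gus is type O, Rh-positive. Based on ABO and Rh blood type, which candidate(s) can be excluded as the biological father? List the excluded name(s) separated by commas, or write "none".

A candidate is excluded only if no genotype consistent with his phenotype could produce a type B, Rh-negative child with a type A, Rh-negative mother.
Gus (type O, Rh+): no genotype consistent with that phenotype can produce a type-B Rh- child with a type-A mother.

Gus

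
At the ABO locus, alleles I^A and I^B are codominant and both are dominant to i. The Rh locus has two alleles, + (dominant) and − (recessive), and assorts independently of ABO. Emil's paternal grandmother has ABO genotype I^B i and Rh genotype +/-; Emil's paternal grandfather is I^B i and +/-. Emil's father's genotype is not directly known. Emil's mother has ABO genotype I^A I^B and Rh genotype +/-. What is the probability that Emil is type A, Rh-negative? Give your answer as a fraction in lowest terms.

1/16

Emil's father's ABO genotype from I^B i × I^B i: 1/4 I^B I^B, 1/2 I^B i, 1/4 i i.
Crossing each possibility with the mother I^A I^B and summing P(type A): 1/4·0 + 1/2·1/4 + 1/4·1/2 = 1/4.
Similarly for Rh via the father's Rh distribution: P(Rh-) = 1/4.
Independent loci: 1/4 × 1/4 = 1/16.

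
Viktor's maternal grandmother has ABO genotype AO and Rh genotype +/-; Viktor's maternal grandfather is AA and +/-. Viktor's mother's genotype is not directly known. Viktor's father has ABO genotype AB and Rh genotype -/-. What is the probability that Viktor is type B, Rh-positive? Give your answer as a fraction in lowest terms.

1/16

Viktor's mother's ABO genotype from AO × AA: 1/2 AA, 1/2 AO.
Crossing each possibility with the father AB and summing P(type B): 1/2·0 + 1/2·1/4 = 1/8.
Similarly for Rh via the mother's Rh distribution: P(Rh+) = 1/2.
Independent loci: 1/8 × 1/2 = 1/16.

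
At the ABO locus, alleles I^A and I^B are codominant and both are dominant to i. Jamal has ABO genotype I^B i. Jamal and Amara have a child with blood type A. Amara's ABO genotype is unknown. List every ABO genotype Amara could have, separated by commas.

For each candidate genotype of Amara, check whether crossing it with I^B i can produce every observed child phenotype.
  I^A I^A → possible child types {A, AB} ✓
  I^A I^B → possible child types {A, B, AB} ✓
  I^A i → possible child types {O, A, B, AB} ✓
  I^B I^B → possible child types {B} ✗
  I^B i → possible child types {O, B} ✗
  i i → possible child types {O, B} ✗

I^A I^A, I^A I^B, I^A i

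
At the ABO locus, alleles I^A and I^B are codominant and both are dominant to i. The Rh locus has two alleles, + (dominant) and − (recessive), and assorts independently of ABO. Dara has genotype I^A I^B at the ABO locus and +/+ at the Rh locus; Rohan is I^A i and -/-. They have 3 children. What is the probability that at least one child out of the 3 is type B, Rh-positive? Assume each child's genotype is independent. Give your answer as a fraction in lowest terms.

ABO cross I^A I^B × I^A i → 1/2 A, 1/4 B, 1/4 AB.
Rh cross +/+ × -/- → 1 Rh+; so P(type B, Rh-positive) = 1/4 × 1 = 1/4 per child.
P(none) = (3/4)^3 = 27/64; P(at least one) = 1 − 27/64 = 37/64.

37/64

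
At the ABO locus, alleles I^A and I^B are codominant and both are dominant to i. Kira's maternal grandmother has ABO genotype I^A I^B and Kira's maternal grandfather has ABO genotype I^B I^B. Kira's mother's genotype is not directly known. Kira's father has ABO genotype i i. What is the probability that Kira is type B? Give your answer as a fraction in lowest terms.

Kira's mother's ABO genotype from I^A I^B × I^B I^B: 1/2 I^A I^B, 1/2 I^B I^B.
Crossing each possibility with the father i i and summing P(type B): 1/2·1/2 + 1/2·1 = 3/4.

3/4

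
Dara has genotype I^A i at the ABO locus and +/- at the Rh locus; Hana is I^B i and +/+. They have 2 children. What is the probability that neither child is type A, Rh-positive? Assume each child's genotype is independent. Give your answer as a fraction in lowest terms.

9/16

ABO cross I^A i × I^B i → 1/4 O, 1/4 A, 1/4 B, 1/4 AB.
Rh cross +/- × +/+ → 1 Rh+; so P(type A, Rh-positive) = 1/4 × 1 = 1/4 per child.
P(not type A, Rh-positive) = 3/4 for one child; (3/4)^2 = 9/16.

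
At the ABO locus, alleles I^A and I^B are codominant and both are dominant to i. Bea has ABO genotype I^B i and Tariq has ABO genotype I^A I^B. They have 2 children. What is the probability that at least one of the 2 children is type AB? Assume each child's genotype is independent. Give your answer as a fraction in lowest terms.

ABO cross I^B i × I^A I^B → 1/4 A, 1/2 B, 1/4 AB.
So P(type AB) = 1/4 per child.
P(none) = (3/4)^2 = 9/16; P(at least one) = 1 − 9/16 = 7/16.

7/16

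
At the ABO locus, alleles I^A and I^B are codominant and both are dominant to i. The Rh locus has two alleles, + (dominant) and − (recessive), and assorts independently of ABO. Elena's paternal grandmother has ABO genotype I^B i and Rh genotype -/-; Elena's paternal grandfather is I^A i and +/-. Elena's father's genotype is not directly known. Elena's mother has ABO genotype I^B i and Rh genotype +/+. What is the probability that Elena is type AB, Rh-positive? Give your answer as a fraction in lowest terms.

1/8

Elena's father's ABO genotype from I^B i × I^A i: 1/4 I^A I^B, 1/4 I^A i, 1/4 I^B i, 1/4 i i.
Crossing each possibility with the mother I^B i and summing P(type AB): 1/4·1/4 + 1/4·1/4 + 1/4·0 + 1/4·0 = 1/8.
Similarly for Rh via the father's Rh distribution: P(Rh+) = 1.
Independent loci: 1/8 × 1 = 1/8.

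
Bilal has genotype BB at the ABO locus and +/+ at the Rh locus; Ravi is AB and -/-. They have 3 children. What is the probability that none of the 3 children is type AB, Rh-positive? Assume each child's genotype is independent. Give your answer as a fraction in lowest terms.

1/8

ABO cross BB × AB → 1/2 B, 1/2 AB.
Rh cross +/+ × -/- → 1 Rh+; so P(type AB, Rh-positive) = 1/2 × 1 = 1/2 per child.
P(not type AB, Rh-positive) = 1/2 for one child; (1/2)^3 = 1/8.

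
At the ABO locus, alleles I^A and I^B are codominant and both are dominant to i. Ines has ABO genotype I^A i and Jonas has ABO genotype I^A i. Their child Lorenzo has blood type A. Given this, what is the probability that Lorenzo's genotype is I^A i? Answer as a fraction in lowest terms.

Cross I^A i × I^A i → 1/4 I^A I^A, 1/2 I^A i, 1/4 i i.
Type-A genotypes among offspring: I^A I^A (1/4), I^A i (1/2); total 3/4.
P(I^A i | type A) = (1/2) / (3/4) = 2/3.

2/3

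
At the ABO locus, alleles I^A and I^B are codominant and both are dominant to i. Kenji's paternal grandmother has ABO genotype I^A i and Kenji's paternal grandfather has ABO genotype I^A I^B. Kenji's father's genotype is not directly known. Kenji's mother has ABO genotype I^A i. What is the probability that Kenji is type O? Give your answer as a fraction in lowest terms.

1/8

Kenji's father's ABO genotype from I^A i × I^A I^B: 1/4 I^A I^A, 1/4 I^A I^B, 1/4 I^A i, 1/4 I^B i.
Crossing each possibility with the mother I^A i and summing P(type O): 1/4·0 + 1/4·0 + 1/4·1/4 + 1/4·1/4 = 1/8.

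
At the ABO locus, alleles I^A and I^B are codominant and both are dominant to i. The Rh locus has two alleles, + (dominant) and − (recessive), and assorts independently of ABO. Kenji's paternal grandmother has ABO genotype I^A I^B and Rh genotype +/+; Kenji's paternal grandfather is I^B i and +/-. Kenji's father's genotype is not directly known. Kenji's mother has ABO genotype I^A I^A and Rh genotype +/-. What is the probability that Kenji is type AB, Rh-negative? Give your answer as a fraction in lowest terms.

1/16

Kenji's father's ABO genotype from I^A I^B × I^B i: 1/4 I^A I^B, 1/4 I^A i, 1/4 I^B I^B, 1/4 I^B i.
Crossing each possibility with the mother I^A I^A and summing P(type AB): 1/4·1/2 + 1/4·0 + 1/4·1 + 1/4·1/2 = 1/2.
Similarly for Rh via the father's Rh distribution: P(Rh-) = 1/8.
Independent loci: 1/2 × 1/8 = 1/16.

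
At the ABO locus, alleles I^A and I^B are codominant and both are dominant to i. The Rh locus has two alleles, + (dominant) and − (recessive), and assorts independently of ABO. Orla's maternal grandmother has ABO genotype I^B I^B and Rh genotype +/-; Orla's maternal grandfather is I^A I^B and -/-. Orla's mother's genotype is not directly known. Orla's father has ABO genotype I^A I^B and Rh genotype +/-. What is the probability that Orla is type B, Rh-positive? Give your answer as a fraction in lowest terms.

Orla's mother's ABO genotype from I^B I^B × I^A I^B: 1/2 I^A I^B, 1/2 I^B I^B.
Crossing each possibility with the father I^A I^B and summing P(type B): 1/2·1/4 + 1/2·1/2 = 3/8.
Similarly for Rh via the mother's Rh distribution: P(Rh+) = 5/8.
Independent loci: 3/8 × 5/8 = 15/64.

15/64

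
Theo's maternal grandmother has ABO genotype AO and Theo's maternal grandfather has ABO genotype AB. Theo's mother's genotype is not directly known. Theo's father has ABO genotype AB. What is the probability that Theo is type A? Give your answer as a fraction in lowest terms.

Theo's mother's ABO genotype from AO × AB: 1/4 AA, 1/4 AB, 1/4 AO, 1/4 BO.
Crossing each possibility with the father AB and summing P(type A): 1/4·1/2 + 1/4·1/4 + 1/4·1/2 + 1/4·1/4 = 3/8.

3/8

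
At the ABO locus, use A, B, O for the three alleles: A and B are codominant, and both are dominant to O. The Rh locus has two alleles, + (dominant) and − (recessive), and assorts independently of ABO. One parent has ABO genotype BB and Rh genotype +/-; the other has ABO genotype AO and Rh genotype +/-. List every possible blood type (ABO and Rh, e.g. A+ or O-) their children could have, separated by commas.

B+, B-, AB+, AB-

Gametes from BB × AO give offspring ABO genotypes AB, BO, i.e. phenotypes B, AB.
Rh cross +/- × +/- → phenotypes Rh+, Rh-.
Combining independently: B+, B-, AB+, AB-.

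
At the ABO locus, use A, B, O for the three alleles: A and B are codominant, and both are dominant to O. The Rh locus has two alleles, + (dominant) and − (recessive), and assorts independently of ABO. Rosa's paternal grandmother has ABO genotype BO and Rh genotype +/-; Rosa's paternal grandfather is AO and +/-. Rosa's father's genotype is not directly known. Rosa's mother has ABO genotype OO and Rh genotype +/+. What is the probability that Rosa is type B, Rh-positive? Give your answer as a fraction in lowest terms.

Rosa's father's ABO genotype from BO × AO: 1/4 AB, 1/4 AO, 1/4 BO, 1/4 OO.
Crossing each possibility with the mother OO and summing P(type B): 1/4·1/2 + 1/4·0 + 1/4·1/2 + 1/4·0 = 1/4.
Similarly for Rh via the father's Rh distribution: P(Rh+) = 1.
Independent loci: 1/4 × 1 = 1/4.

1/4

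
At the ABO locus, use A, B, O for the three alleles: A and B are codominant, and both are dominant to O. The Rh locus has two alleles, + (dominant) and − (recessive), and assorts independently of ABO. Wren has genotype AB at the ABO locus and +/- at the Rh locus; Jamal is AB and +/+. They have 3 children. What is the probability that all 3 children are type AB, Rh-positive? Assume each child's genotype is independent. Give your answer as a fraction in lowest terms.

1/8

ABO cross AB × AB → 1/4 A, 1/4 B, 1/2 AB.
Rh cross +/- × +/+ → 1 Rh+; so P(type AB, Rh-positive) = 1/2 × 1 = 1/2 per child.
All 3 independent: (1/2)^3 = 1/8.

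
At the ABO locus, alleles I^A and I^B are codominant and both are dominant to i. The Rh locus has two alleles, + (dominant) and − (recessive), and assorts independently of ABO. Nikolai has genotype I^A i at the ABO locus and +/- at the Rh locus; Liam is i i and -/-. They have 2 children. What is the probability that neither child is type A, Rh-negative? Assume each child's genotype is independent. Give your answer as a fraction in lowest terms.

ABO cross I^A i × i i → 1/2 O, 1/2 A.
Rh cross +/- × -/- → 1/2 Rh+, 1/2 Rh-; so P(type A, Rh-negative) = 1/2 × 1/2 = 1/4 per child.
P(not type A, Rh-negative) = 3/4 for one child; (3/4)^2 = 9/16.

9/16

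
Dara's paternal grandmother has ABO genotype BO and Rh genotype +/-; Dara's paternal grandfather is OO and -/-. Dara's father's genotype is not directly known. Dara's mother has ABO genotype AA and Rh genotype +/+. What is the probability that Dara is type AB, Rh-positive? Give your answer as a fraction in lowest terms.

Dara's father's ABO genotype from BO × OO: 1/2 BO, 1/2 OO.
Crossing each possibility with the mother AA and summing P(type AB): 1/2·1/2 + 1/2·0 = 1/4.
Similarly for Rh via the father's Rh distribution: P(Rh+) = 1.
Independent loci: 1/4 × 1 = 1/4.

1/4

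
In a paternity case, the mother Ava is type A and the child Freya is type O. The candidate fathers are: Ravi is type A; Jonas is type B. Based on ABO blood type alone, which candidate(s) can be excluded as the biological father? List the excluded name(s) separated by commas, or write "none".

none

A candidate is excluded only if no genotype consistent with his phenotype could produce a type O child with a type A mother.
Every candidate has at least one consistent genotype combination, so none can be excluded.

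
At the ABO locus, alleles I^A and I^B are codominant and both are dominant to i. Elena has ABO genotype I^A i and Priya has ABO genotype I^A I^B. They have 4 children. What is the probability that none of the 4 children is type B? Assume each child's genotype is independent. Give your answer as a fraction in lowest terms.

81/256

ABO cross I^A i × I^A I^B → 1/2 A, 1/4 B, 1/4 AB.
So P(type B) = 1/4 per child.
P(not type B) = 3/4 for one child; (3/4)^4 = 81/256.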